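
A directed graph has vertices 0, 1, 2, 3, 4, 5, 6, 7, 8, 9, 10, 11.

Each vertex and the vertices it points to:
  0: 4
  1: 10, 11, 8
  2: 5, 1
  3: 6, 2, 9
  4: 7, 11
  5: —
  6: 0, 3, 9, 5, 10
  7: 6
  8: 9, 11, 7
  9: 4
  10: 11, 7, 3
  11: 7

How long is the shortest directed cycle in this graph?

2

For each vertex v, BFS finds the shortest path from v back to v.
The shortest such closed walk is 3 → 6 → 3, length 2.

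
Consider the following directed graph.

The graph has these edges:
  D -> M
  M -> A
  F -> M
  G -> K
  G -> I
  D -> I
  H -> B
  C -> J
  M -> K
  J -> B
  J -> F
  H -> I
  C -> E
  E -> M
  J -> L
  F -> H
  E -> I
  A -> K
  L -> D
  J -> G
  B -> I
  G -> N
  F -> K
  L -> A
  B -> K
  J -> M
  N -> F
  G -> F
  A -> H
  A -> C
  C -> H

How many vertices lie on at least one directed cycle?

10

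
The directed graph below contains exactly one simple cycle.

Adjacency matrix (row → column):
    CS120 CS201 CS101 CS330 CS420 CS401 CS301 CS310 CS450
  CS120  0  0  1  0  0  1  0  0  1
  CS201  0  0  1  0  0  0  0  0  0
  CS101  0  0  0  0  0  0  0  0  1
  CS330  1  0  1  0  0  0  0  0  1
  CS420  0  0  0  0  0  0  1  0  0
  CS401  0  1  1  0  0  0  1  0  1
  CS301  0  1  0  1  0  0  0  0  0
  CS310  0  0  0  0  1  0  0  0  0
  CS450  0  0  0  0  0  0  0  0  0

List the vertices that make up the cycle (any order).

CS120, CS301, CS330, CS401

DFS with gray/black marking from CS301:
CS301 gray
  CS330 gray
    CS450 gray
    CS450 black
    CS101 gray
      CS101→CS450: CS450 black — skip
    CS101 black
    CS120 gray
      CS120→CS450: CS450 black — skip
      CS120→CS101: CS101 black — skip
      CS401 gray
        CS201 gray
          CS201→CS101: CS101 black — skip
        CS201 black
        CS401→CS301: CS301 is gray → back edge
Back edge closes the cycle CS301 → CS330 → CS120 → CS401 → CS301; its vertices are {CS120, CS301, CS330, CS401}.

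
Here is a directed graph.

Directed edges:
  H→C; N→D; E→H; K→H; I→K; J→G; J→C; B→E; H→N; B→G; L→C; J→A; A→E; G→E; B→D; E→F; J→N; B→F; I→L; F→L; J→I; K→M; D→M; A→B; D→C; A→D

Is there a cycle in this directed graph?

No

DFS with white/gray/black marking, starting from J:
J gray
  G gray
    E gray
      H gray
        N gray
          D gray
            M gray
            M black
            C gray
            C black
          D black
        N black
        H→C: C black — skip
      H black
      F gray
        L gray
          L→C: C black — skip
        L black
      F black
    E black
  G black
  J→C: C black — skip
  J→N: N black — skip
  I gray
    K gray
      K→M: M black — skip
      K→H: H black — skip
    K black
    I→L: L black — skip
  I black
  A gray
    A→E: E black — skip
    B gray
      B→E: E black — skip
      B→F: F black — skip
      B→G: G black — skip
      B→D: D black — skip
    B black
    A→D: D black — skip
  A black
J black
Every edge goes to a white or black vertex — no back edge, so the graph is acyclic.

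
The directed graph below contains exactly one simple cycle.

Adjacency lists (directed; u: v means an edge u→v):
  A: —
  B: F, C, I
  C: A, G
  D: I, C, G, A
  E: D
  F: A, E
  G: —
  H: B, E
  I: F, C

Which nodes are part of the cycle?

DFS with gray/black marking from E:
E gray
  D gray
    I gray
      F gray
        A gray
        A black
        F→E: E is gray → back edge
Back edge closes the cycle E → D → I → F → E; its vertices are {D, E, F, I}.

D, E, F, I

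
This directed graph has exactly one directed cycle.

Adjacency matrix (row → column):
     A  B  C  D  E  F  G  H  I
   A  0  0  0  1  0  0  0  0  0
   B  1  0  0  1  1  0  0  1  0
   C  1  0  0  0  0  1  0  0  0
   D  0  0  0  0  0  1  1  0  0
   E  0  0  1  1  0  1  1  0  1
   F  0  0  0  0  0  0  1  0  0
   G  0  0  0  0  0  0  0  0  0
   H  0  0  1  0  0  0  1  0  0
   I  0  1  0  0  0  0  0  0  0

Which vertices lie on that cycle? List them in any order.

B, E, I

DFS with gray/black marking from B:
B gray
  E gray
    C gray
      A gray
        D gray
          F gray
            G gray
            G black
          F black
          D→G: G black — skip
        D black
      A black
      C→F: F black — skip
    C black
    E→G: G black — skip
    E→D: D black — skip
    I gray
      I→B: B is gray → back edge
Back edge closes the cycle B → E → I → B; its vertices are {B, E, I}.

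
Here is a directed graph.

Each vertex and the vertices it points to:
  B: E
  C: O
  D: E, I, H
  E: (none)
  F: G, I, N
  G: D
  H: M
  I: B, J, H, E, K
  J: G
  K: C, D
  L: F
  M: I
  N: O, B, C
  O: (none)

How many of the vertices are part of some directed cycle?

7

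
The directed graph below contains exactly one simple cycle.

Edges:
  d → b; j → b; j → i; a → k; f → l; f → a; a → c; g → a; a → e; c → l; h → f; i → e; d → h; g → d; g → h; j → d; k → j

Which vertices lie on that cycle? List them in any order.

a, d, f, h, j, k

DFS with gray/black marking from d:
d gray
  b gray
  b black
  h gray
    f gray
      l gray
      l black
      a gray
        k gray
          j gray
            i gray
              e gray
              e black
            i black
            j→b: b black — skip
            j→d: d is gray → back edge
Back edge closes the cycle d → h → f → a → k → j → d; its vertices are {a, d, f, h, j, k}.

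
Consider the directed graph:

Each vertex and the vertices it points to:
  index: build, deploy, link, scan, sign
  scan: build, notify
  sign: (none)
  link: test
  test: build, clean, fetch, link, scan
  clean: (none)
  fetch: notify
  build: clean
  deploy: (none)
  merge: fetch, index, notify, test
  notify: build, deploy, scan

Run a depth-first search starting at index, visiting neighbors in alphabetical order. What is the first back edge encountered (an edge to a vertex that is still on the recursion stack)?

DFS from index (visiting neighbors in alphabetical order); mark gray on enter, black on exit:
index gray
  build gray
    clean gray
    clean black
  build black
  deploy gray
  deploy black
  link gray
    test gray
      test→build: build black — skip
      test→clean: clean black — skip
      fetch gray
        notify gray
          notify→build: build black — skip
          notify→deploy: deploy black — skip
          scan gray
            scan→build: build black — skip
            scan→notify: notify is gray → back edge
First back edge: scan → notify.

scan->notify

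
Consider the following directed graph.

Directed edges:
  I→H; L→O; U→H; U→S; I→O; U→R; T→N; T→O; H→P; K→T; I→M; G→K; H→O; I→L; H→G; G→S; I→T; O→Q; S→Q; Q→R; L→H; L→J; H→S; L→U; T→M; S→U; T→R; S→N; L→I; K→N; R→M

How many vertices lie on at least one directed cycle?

A vertex is on a directed cycle iff it belongs to a strongly connected component of size ≥ 2 (or has a self-loop).
The vertices on cycles are {G, H, I, L, S, U} — 6 in total.

6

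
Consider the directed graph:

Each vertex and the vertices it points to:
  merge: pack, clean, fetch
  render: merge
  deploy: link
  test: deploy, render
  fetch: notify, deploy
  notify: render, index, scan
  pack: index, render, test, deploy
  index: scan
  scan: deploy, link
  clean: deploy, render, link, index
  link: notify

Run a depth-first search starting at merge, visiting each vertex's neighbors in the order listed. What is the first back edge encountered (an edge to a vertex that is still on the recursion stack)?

DFS from merge (visiting each vertex's neighbors in the order listed); mark gray on enter, black on exit:
merge gray
  pack gray
    index gray
      scan gray
        deploy gray
          link gray
            notify gray
              render gray
                render→merge: merge is gray → back edge
First back edge: render → merge.

render→merge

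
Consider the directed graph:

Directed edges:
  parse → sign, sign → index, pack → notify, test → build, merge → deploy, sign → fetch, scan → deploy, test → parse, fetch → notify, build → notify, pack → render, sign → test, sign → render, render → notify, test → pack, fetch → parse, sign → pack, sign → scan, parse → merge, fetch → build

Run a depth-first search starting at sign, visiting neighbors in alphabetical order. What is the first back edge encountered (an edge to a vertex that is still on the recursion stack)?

parse→sign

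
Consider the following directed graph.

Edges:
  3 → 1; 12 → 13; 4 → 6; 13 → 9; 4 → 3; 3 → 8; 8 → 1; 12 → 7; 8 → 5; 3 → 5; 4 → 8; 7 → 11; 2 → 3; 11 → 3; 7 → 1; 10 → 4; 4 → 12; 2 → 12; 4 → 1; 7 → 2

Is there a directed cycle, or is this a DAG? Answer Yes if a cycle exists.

Yes

DFS with white/gray/black marking, starting from 1:
1 gray
1 black
8 gray
  5 gray
  5 black
  8→1: 1 black — skip
8 black
7 gray
  2 gray
    3 gray
      3→8: 8 black — skip
      3→5: 5 black — skip
      3→1: 1 black — skip
    3 black
    12 gray
      13 gray
        9 gray
        9 black
      13 black
      12→7: 7 is gray → back edge
Back edge found, so a cycle exists: 7 → 2 → 12 → 7.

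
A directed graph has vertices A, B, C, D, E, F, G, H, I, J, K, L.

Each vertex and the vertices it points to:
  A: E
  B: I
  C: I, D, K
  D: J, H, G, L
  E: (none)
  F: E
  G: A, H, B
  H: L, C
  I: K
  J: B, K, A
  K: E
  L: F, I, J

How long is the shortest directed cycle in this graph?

3

For each vertex v, BFS finds the shortest path from v back to v.
The shortest such closed walk is D → H → C → D, length 3.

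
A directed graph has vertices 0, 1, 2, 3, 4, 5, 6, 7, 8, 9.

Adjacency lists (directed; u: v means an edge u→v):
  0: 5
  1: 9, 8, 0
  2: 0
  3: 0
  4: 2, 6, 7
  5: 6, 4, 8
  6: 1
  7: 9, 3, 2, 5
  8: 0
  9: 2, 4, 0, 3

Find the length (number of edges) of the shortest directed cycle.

3

For each vertex v, BFS finds the shortest path from v back to v.
The shortest such closed walk is 7 → 5 → 4 → 7, length 3.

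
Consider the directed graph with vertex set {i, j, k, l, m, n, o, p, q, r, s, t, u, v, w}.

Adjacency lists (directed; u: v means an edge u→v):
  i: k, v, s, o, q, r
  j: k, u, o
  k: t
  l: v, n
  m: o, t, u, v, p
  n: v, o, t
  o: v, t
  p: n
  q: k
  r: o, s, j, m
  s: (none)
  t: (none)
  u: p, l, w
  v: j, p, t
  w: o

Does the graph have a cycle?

Yes

DFS with white/gray/black marking, starting from s:
s gray
s black
i gray
  k gray
    t gray
    t black
  k black
  v gray
    j gray
      j→k: k black — skip
      u gray
        p gray
          n gray
            n→v: v is gray → back edge
Back edge found, so a cycle exists: v → j → u → p → n → v.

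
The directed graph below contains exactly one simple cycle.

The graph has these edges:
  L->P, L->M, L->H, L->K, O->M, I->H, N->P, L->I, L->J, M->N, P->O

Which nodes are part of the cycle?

DFS with gray/black marking from M:
M gray
  N gray
    P gray
      O gray
        O→M: M is gray → back edge
Back edge closes the cycle M → N → P → O → M; its vertices are {M, N, O, P}.

M, N, O, P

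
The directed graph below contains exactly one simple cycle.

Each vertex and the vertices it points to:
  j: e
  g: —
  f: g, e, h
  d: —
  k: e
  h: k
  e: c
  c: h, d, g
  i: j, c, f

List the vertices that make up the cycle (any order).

DFS with gray/black marking from c:
c gray
  h gray
    k gray
      e gray
        e→c: c is gray → back edge
Back edge closes the cycle c → h → k → e → c; its vertices are {c, e, h, k}.

c, e, h, k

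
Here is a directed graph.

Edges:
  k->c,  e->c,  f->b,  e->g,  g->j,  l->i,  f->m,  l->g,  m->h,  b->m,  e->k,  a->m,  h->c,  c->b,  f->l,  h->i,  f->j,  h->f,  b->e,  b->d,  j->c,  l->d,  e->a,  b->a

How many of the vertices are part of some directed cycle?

11

A vertex is on a directed cycle iff it belongs to a strongly connected component of size ≥ 2 (or has a self-loop).
The vertices on cycles are {a, b, c, e, f, g, h, j, k, l, m} — 11 in total.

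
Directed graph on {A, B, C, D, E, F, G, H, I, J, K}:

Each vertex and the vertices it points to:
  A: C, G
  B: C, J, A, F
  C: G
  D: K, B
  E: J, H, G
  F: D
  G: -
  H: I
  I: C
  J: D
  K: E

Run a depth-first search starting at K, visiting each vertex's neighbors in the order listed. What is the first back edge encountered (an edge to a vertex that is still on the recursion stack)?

D→K

DFS from K (visiting each vertex's neighbors in the order listed); mark gray on enter, black on exit:
K gray
  E gray
    J gray
      D gray
        D→K: K is gray → back edge
First back edge: D → K.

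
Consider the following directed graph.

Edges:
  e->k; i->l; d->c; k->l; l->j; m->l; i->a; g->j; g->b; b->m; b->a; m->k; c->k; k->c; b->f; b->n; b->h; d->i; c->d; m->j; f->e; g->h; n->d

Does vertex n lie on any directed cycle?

No

n lies on a cycle iff there is a path from n back to itself.
Exploring from n, it never reaches itself; equivalently, its strongly connected component is a singleton.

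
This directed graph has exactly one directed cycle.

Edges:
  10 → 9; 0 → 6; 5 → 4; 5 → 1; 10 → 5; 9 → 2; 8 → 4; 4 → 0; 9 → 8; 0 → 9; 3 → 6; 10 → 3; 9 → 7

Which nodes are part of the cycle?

0, 4, 8, 9

DFS with gray/black marking from 9:
9 gray
  2 gray
  2 black
  8 gray
    4 gray
      0 gray
        0→9: 9 is gray → back edge
Back edge closes the cycle 9 → 8 → 4 → 0 → 9; its vertices are {0, 4, 8, 9}.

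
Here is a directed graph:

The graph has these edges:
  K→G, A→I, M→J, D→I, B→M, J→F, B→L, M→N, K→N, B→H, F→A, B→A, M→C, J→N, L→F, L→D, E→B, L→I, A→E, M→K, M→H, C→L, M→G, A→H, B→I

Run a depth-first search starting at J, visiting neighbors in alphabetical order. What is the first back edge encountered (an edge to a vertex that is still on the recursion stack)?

DFS from J (visiting neighbors in alphabetical order); mark gray on enter, black on exit:
J gray
  F gray
    A gray
      E gray
        B gray
          B→A: A is gray → back edge
First back edge: B → A.

B→A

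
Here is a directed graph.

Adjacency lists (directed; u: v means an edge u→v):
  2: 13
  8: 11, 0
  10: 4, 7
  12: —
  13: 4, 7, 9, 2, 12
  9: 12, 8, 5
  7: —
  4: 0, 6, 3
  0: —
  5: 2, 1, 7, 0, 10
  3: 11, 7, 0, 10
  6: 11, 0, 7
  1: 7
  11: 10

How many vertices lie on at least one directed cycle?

9

A vertex is on a directed cycle iff it belongs to a strongly connected component of size ≥ 2 (or has a self-loop).
The vertices on cycles are {2, 3, 4, 5, 6, 9, 10, 11, 13} — 9 in total.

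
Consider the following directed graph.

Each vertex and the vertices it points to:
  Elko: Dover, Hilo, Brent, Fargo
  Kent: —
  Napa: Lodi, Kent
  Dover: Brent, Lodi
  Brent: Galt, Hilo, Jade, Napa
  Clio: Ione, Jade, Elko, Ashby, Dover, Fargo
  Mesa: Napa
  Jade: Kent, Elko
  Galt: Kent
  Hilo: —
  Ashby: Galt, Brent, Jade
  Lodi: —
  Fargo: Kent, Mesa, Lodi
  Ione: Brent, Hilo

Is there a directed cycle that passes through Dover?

Yes

Dover is on a cycle iff Dover can reach itself via ≥1 edge.
Dover → Brent → Jade → Elko → Dover — yes.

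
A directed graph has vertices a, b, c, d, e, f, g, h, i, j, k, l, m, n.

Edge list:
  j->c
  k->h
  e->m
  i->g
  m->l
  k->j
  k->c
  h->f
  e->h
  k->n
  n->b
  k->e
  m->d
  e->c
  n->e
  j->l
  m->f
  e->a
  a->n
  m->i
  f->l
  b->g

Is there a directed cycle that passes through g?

g lies on a cycle iff there is a path from g back to itself.
Exploring from g, it never reaches itself; equivalently, its strongly connected component is a singleton.

No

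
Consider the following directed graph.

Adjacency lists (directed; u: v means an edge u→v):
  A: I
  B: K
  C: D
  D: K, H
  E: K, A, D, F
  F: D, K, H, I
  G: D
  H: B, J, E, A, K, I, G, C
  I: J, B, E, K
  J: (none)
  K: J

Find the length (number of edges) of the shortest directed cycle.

3

For each vertex v, BFS finds the shortest path from v back to v.
The shortest such closed walk is H → C → D → H, length 3.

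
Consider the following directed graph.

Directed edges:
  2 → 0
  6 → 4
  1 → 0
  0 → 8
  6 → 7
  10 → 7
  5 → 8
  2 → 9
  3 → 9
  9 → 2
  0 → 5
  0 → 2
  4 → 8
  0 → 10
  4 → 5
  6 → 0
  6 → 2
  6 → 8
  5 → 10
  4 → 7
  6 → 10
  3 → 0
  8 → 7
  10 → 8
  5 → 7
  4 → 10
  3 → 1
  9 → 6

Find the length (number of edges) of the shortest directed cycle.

2

For each vertex v, BFS finds the shortest path from v back to v.
The shortest such closed walk is 9 → 2 → 9, length 2.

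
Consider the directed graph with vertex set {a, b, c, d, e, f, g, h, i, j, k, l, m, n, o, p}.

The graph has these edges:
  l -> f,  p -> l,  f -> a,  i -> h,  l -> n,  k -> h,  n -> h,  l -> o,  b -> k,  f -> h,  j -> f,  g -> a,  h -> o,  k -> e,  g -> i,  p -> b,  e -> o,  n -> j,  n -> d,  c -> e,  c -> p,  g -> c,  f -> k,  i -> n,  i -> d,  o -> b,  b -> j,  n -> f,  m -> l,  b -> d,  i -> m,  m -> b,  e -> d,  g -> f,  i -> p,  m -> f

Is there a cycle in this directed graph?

Yes

DFS with white/gray/black marking, starting from l:
l gray
  n gray
    h gray
      o gray
        b gray
          k gray
            k→h: h is gray → back edge
Back edge found, so a cycle exists: h → o → b → k → h.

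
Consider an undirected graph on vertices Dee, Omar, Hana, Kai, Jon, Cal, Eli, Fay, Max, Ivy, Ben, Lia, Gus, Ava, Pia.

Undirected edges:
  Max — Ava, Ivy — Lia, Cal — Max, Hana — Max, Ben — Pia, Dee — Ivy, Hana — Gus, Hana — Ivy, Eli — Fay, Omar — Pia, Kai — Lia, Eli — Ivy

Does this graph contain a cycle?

DFS, tracking each vertex's parent; an edge to a visited non-parent vertex closes a cycle.
Start from Pia:
visit Pia (parent –)
  visit Ben (parent Pia)
    Ben–Pia: parent, skip
  visit Omar (parent Pia)
    Omar–Pia: parent, skip
visit Dee (parent –)
  visit Ivy (parent Dee)
    Ivy–Dee: parent, skip
    visit Lia (parent Ivy)
      visit Kai (parent Lia)
        Kai–Lia: parent, skip
      Lia–Ivy: parent, skip
    visit Hana (parent Ivy)
      visit Max (parent Hana)
        visit Cal (parent Max)
          Cal–Max: parent, skip
        Max–Hana: parent, skip
        visit Ava (parent Max)
          Ava–Max: parent, skip
      visit Gus (parent Hana)
        Gus–Hana: parent, skip
      Hana–Ivy: parent, skip
    visit Eli (parent Ivy)
      visit Fay (parent Eli)
        Fay–Eli: parent, skip
      Eli–Ivy: parent, skip
visit Jon (parent –)
No non-parent visited neighbor found — the graph is a forest.

No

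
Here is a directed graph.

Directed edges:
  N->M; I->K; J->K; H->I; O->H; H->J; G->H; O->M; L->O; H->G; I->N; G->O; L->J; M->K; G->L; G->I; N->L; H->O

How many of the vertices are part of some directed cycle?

6

A vertex is on a directed cycle iff it belongs to a strongly connected component of size ≥ 2 (or has a self-loop).
The vertices on cycles are {G, H, I, L, N, O} — 6 in total.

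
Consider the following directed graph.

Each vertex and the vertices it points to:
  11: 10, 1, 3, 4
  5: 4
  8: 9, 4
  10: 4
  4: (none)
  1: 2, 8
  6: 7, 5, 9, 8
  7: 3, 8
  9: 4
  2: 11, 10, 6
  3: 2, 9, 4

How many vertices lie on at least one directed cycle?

6

A vertex is on a directed cycle iff it belongs to a strongly connected component of size ≥ 2 (or has a self-loop).
The vertices on cycles are {1, 2, 3, 6, 7, 11} — 6 in total.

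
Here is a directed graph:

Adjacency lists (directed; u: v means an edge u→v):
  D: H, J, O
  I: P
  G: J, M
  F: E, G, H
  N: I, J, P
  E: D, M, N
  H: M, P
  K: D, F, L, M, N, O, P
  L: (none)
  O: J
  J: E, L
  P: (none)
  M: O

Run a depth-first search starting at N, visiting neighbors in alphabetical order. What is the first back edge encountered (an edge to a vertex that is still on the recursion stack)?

O→J

DFS from N (visiting neighbors in alphabetical order); mark gray on enter, black on exit:
N gray
  I gray
    P gray
    P black
  I black
  J gray
    E gray
      D gray
        H gray
          M gray
            O gray
              O→J: J is gray → back edge
First back edge: O → J.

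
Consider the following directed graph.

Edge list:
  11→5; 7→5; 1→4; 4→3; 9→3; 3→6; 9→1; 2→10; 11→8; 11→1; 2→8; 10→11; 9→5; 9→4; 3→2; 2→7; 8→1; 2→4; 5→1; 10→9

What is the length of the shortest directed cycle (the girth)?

For each vertex v, BFS finds the shortest path from v back to v.
The shortest such closed walk is 4 → 3 → 2 → 4, length 3.

3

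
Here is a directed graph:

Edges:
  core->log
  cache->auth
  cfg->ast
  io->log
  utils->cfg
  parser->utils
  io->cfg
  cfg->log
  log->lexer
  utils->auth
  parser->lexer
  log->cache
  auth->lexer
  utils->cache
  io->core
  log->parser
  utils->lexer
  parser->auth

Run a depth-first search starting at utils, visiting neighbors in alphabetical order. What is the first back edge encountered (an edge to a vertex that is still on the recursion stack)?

DFS from utils (visiting neighbors in alphabetical order); mark gray on enter, black on exit:
utils gray
  auth gray
    lexer gray
    lexer black
  auth black
  cache gray
    cache→auth: auth black — skip
  cache black
  cfg gray
    ast gray
    ast black
    log gray
      log→cache: cache black — skip
      log→lexer: lexer black — skip
      parser gray
        parser→auth: auth black — skip
        parser→lexer: lexer black — skip
        parser→utils: utils is gray → back edge
First back edge: parser → utils.

parser→utils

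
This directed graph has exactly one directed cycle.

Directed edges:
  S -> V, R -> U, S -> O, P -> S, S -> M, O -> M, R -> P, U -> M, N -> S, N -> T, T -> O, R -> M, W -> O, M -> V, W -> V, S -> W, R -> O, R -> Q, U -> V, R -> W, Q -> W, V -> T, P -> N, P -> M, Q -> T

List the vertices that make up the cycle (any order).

DFS with gray/black marking from V:
V gray
  T gray
    O gray
      M gray
        M→V: V is gray → back edge
Back edge closes the cycle V → T → O → M → V; its vertices are {M, O, T, V}.

M, O, T, V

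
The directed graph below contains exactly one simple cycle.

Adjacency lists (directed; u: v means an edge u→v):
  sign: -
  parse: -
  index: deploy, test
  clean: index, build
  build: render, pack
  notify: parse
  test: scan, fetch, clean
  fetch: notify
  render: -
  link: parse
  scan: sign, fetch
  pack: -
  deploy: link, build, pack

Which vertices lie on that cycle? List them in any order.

test, clean, index

DFS with gray/black marking from test:
test gray
  scan gray
    sign gray
    sign black
    fetch gray
      notify gray
        parse gray
        parse black
      notify black
    fetch black
  scan black
  test→fetch: fetch black — skip
  clean gray
    index gray
      deploy gray
        link gray
          link→parse: parse black — skip
        link black
        build gray
          render gray
          render black
          pack gray
          pack black
        build black
        deploy→pack: pack black — skip
      deploy black
      index→test: test is gray → back edge
Back edge closes the cycle test → clean → index → test; its vertices are {test, clean, index}.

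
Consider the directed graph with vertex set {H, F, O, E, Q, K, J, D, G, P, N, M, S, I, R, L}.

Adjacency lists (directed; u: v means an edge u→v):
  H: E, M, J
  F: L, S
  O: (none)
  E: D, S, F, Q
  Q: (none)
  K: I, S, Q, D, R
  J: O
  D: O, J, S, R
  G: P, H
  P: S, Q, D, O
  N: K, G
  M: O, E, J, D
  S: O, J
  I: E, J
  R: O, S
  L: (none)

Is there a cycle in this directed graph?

No

DFS with white/gray/black marking, starting from L:
L gray
L black
H gray
  E gray
    D gray
      O gray
      O black
      J gray
        J→O: O black — skip
      J black
      S gray
        S→O: O black — skip
        S→J: J black — skip
      S black
      R gray
        R→O: O black — skip
        R→S: S black — skip
      R black
    D black
    E→S: S black — skip
    F gray
      F→L: L black — skip
      F→S: S black — skip
    F black
    Q gray
    Q black
  E black
  M gray
    M→O: O black — skip
    M→E: E black — skip
    M→J: J black — skip
    M→D: D black — skip
  M black
  H→J: J black — skip
H black
K gray
  I gray
    I→E: E black — skip
    I→J: J black — skip
  I black
  K→S: S black — skip
  K→Q: Q black — skip
  K→D: D black — skip
  K→R: R black — skip
K black
G gray
  P gray
    P→S: S black — skip
    P→Q: Q black — skip
    P→D: D black — skip
    P→O: O black — skip
  P black
  G→H: H black — skip
G black
N gray
  N→K: K black — skip
  N→G: G black — skip
N black
Every edge goes to a white or black vertex — no back edge, so the graph is acyclic.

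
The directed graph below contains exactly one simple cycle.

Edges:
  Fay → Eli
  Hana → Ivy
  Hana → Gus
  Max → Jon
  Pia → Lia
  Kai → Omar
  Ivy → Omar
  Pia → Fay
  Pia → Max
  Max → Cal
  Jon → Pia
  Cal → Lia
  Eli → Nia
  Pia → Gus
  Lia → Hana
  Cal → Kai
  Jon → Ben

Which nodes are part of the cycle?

DFS with gray/black marking from Jon:
Jon gray
  Pia gray
    Gus gray
    Gus black
    Lia gray
      Hana gray
        Hana→Gus: Gus black — skip
        Ivy gray
          Omar gray
          Omar black
        Ivy black
      Hana black
    Lia black
    Max gray
      Cal gray
        Kai gray
          Kai→Omar: Omar black — skip
        Kai black
        Cal→Lia: Lia black — skip
      Cal black
      Max→Jon: Jon is gray → back edge
Back edge closes the cycle Jon → Pia → Max → Jon; its vertices are {Jon, Max, Pia}.

Jon, Max, Pia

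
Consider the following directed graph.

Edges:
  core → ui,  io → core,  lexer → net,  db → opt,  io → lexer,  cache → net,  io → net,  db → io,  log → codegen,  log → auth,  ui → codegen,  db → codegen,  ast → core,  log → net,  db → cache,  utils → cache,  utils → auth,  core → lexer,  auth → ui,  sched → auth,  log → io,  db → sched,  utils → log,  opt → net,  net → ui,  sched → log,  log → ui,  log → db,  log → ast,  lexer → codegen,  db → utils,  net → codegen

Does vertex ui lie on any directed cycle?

ui lies on a cycle iff there is a path from ui back to itself.
Exploring from ui, it never reaches itself; equivalently, its strongly connected component is a singleton.

No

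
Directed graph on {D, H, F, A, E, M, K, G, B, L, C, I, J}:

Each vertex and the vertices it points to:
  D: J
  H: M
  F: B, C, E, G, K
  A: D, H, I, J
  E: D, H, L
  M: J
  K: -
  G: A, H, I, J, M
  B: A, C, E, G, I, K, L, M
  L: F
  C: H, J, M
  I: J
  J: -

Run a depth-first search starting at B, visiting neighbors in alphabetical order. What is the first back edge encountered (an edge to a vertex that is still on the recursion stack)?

F->B

DFS from B (visiting neighbors in alphabetical order); mark gray on enter, black on exit:
B gray
  A gray
    D gray
      J gray
      J black
    D black
    H gray
      M gray
        M→J: J black — skip
      M black
    H black
    I gray
      I→J: J black — skip
    I black
    A→J: J black — skip
  A black
  C gray
    C→H: H black — skip
    C→J: J black — skip
    C→M: M black — skip
  C black
  E gray
    E→D: D black — skip
    E→H: H black — skip
    L gray
      F gray
        F→B: B is gray → back edge
First back edge: F → B.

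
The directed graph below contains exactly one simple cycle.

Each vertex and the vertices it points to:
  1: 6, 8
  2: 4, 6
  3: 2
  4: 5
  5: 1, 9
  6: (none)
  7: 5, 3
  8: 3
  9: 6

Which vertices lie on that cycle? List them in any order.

1, 2, 3, 4, 5, 8

DFS with gray/black marking from 3:
3 gray
  2 gray
    4 gray
      5 gray
        1 gray
          6 gray
          6 black
          8 gray
            8→3: 3 is gray → back edge
Back edge closes the cycle 3 → 2 → 4 → 5 → 1 → 8 → 3; its vertices are {1, 2, 3, 4, 5, 8}.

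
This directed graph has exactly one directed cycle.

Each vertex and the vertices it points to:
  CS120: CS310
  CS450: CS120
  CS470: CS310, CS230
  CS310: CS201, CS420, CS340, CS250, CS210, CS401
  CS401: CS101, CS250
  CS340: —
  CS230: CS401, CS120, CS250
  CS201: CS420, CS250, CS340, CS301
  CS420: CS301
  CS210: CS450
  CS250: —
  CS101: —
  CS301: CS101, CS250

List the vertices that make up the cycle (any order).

DFS with gray/black marking from CS310:
CS310 gray
  CS201 gray
    CS420 gray
      CS301 gray
        CS101 gray
        CS101 black
        CS250 gray
        CS250 black
      CS301 black
    CS420 black
    CS201→CS250: CS250 black — skip
    CS340 gray
    CS340 black
    CS201→CS301: CS301 black — skip
  CS201 black
  CS310→CS420: CS420 black — skip
  CS310→CS340: CS340 black — skip
  CS310→CS250: CS250 black — skip
  CS210 gray
    CS450 gray
      CS120 gray
        CS120→CS310: CS310 is gray → back edge
Back edge closes the cycle CS310 → CS210 → CS450 → CS120 → CS310; its vertices are {CS120, CS210, CS310, CS450}.

CS120, CS210, CS310, CS450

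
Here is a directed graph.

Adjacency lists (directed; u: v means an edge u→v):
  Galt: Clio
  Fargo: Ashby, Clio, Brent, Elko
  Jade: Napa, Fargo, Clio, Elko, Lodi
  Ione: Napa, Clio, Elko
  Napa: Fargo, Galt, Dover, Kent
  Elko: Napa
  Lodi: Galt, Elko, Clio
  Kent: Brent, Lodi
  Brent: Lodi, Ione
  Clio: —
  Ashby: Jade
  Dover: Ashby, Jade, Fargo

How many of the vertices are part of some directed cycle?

A vertex is on a directed cycle iff it belongs to a strongly connected component of size ≥ 2 (or has a self-loop).
The vertices on cycles are {Elko, Ione, Jade, Kent, Lodi, Napa, Ashby, Brent, Dover, Fargo} — 10 in total.

10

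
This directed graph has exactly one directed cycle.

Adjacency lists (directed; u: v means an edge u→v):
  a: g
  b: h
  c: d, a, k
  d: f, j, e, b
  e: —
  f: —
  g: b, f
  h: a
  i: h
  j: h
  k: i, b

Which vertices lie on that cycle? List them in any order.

DFS with gray/black marking from a:
a gray
  g gray
    b gray
      h gray
        h→a: a is gray → back edge
Back edge closes the cycle a → g → b → h → a; its vertices are {a, b, g, h}.

a, b, g, h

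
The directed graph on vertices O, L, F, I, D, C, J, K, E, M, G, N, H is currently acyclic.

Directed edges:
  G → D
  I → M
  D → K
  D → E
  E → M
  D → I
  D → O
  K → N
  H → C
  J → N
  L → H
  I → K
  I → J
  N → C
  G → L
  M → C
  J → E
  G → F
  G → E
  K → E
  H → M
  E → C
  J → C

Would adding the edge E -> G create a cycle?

Adding E→G creates a cycle iff G can already reach E.
Path from G: G → E.
So G → … → E → G is a cycle.

Yes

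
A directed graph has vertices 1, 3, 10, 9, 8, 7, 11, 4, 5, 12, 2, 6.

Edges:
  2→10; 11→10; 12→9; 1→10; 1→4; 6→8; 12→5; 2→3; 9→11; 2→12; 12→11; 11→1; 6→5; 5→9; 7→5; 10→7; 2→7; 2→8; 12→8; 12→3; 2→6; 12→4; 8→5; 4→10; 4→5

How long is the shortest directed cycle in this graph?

For each vertex v, BFS finds the shortest path from v back to v.
The shortest such closed walk is 9 → 11 → 1 → 4 → 5 → 9, length 5.

5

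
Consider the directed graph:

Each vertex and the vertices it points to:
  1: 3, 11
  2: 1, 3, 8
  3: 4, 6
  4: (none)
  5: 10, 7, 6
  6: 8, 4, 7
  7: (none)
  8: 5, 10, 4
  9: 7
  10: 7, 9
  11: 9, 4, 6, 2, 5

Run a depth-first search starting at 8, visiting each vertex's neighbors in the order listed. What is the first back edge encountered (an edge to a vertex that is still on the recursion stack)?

6->8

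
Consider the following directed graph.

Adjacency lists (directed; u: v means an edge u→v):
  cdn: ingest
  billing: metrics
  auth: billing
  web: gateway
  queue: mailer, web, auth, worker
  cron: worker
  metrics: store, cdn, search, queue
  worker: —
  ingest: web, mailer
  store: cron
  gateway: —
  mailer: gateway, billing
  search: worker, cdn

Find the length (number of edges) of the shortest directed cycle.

4

For each vertex v, BFS finds the shortest path from v back to v.
The shortest such closed walk is metrics → queue → mailer → billing → metrics, length 4.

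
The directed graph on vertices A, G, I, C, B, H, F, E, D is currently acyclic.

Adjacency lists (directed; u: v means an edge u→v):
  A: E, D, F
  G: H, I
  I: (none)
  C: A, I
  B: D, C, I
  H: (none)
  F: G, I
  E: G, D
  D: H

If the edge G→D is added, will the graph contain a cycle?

No

Adding G→D creates a cycle iff D can already reach G.
Explore from D: no path reaches G. The graph stays acyclic.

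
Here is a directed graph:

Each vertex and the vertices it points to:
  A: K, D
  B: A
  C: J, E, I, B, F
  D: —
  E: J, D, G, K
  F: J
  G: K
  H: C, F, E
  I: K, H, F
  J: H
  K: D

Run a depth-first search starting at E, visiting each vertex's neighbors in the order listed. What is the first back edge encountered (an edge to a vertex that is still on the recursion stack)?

DFS from E (visiting each vertex's neighbors in the order listed); mark gray on enter, black on exit:
E gray
  J gray
    H gray
      C gray
        C→J: J is gray → back edge
First back edge: C → J.

C->J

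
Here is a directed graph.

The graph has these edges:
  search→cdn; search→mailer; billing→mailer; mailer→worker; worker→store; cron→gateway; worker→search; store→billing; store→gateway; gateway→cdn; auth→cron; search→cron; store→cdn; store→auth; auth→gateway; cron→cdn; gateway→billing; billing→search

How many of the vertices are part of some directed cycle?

8

A vertex is on a directed cycle iff it belongs to a strongly connected component of size ≥ 2 (or has a self-loop).
The vertices on cycles are {auth, cron, store, mailer, search, worker, billing, gateway} — 8 in total.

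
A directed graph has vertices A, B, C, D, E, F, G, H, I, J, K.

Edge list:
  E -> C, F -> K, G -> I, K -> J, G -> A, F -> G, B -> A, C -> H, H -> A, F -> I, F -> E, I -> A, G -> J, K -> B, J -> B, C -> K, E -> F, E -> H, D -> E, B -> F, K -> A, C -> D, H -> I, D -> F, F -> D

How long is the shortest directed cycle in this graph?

2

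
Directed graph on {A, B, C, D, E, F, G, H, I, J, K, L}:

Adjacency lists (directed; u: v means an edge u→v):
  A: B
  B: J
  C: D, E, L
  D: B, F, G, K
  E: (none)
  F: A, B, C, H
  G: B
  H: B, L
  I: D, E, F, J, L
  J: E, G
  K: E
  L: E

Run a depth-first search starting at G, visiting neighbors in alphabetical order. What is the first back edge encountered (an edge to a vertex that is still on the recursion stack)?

J->G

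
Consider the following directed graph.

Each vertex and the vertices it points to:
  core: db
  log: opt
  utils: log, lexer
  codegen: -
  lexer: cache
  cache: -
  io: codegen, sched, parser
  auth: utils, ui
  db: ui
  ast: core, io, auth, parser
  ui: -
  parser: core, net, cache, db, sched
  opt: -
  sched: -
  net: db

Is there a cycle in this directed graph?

DFS with white/gray/black marking, starting from parser:
parser gray
  core gray
    db gray
      ui gray
      ui black
    db black
  core black
  net gray
    net→db: db black — skip
  net black
  cache gray
  cache black
  parser→db: db black — skip
  sched gray
  sched black
parser black
log gray
  opt gray
  opt black
log black
utils gray
  utils→log: log black — skip
  lexer gray
    lexer→cache: cache black — skip
  lexer black
utils black
codegen gray
codegen black
io gray
  io→codegen: codegen black — skip
  io→sched: sched black — skip
  io→parser: parser black — skip
io black
auth gray
  auth→utils: utils black — skip
  auth→ui: ui black — skip
auth black
ast gray
  ast→core: core black — skip
  ast→io: io black — skip
  ast→auth: auth black — skip
  ast→parser: parser black — skip
ast black
Every edge goes to a white or black vertex — no back edge, so the graph is acyclic.

No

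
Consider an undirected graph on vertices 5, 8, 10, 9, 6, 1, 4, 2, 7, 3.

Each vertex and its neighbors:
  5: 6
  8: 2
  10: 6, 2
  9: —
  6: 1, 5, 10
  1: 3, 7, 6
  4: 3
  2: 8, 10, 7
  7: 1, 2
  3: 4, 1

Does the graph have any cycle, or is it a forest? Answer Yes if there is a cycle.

DFS, tracking each vertex's parent; an edge to a visited non-parent vertex closes a cycle.
Start from 5:
visit 5 (parent –)
  visit 6 (parent 5)
    visit 1 (parent 6)
      visit 3 (parent 1)
        visit 4 (parent 3)
          4–3: parent, skip
        3–1: parent, skip
      visit 7 (parent 1)
        7–1: parent, skip
        visit 2 (parent 7)
          visit 8 (parent 2)
            8–2: parent, skip
          visit 10 (parent 2)
            10–6: 6 visited and ≠ parent → cycle
Cycle: 6 – 1 – 7 – 2 – 10 – 6.

Yes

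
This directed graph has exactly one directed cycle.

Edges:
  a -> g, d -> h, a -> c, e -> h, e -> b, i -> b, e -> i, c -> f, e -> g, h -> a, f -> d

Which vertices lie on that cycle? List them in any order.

DFS with gray/black marking from h:
h gray
  a gray
    c gray
      f gray
        d gray
          d→h: h is gray → back edge
Back edge closes the cycle h → a → c → f → d → h; its vertices are {a, c, d, f, h}.

a, c, d, f, h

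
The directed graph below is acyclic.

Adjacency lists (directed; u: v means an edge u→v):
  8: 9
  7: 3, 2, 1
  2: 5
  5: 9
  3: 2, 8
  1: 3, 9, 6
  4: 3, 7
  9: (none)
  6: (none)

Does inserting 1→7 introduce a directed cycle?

Yes

Adding 1→7 creates a cycle iff 7 can already reach 1.
Path from 7: 7 → 1.
So 7 → … → 1 → 7 is a cycle.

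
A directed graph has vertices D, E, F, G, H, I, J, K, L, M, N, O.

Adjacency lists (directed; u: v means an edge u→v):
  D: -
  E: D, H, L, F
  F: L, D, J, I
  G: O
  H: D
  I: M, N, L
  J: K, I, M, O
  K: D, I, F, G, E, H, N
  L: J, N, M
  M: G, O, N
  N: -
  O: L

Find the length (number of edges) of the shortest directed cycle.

For each vertex v, BFS finds the shortest path from v back to v.
The shortest such closed walk is K → F → J → K, length 3.

3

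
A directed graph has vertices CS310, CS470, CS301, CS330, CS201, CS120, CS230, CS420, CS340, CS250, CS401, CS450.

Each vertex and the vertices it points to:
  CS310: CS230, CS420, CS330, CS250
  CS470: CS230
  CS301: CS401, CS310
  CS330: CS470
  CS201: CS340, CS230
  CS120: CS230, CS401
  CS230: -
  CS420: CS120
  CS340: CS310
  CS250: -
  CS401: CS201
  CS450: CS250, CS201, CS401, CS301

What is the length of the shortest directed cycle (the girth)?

For each vertex v, BFS finds the shortest path from v back to v.
The shortest such closed walk is CS310 → CS420 → CS120 → CS401 → CS201 → CS340 → CS310, length 6.

6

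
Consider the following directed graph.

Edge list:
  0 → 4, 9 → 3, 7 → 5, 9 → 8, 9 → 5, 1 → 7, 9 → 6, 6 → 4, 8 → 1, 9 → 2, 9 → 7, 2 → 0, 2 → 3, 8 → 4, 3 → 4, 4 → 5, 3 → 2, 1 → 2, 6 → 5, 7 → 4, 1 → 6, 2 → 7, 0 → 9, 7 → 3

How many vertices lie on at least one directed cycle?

A vertex is on a directed cycle iff it belongs to a strongly connected component of size ≥ 2 (or has a self-loop).
The vertices on cycles are {0, 1, 2, 3, 7, 8, 9} — 7 in total.

7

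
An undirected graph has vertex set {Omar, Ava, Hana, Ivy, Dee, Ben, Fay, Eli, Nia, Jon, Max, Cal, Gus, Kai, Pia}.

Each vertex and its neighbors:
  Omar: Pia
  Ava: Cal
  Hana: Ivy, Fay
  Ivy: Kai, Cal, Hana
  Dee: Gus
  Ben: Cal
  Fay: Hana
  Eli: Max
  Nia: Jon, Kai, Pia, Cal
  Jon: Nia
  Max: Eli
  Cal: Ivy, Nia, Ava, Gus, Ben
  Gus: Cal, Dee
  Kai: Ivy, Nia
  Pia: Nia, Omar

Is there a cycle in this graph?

DFS, tracking each vertex's parent; an edge to a visited non-parent vertex closes a cycle.
Start from Gus:
visit Gus (parent –)
  visit Cal (parent Gus)
    visit Ivy (parent Cal)
      visit Kai (parent Ivy)
        Kai–Ivy: parent, skip
        visit Nia (parent Kai)
          visit Jon (parent Nia)
            Jon–Nia: parent, skip
          Nia–Kai: parent, skip
          visit Pia (parent Nia)
            Pia–Nia: parent, skip
            visit Omar (parent Pia)
              Omar–Pia: parent, skip
          Nia–Cal: Cal visited and ≠ parent → cycle
Cycle: Cal – Ivy – Kai – Nia – Cal.

Yes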